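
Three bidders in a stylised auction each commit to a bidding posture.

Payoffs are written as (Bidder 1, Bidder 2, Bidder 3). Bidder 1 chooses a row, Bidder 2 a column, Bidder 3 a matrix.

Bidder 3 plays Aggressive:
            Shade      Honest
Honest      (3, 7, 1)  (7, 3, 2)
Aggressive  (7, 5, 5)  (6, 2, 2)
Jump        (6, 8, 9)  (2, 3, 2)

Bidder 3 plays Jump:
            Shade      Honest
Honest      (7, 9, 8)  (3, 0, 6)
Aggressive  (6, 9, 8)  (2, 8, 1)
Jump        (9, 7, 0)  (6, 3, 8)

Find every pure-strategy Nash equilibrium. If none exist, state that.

none

Check each profile: it is a Nash equilibrium iff no player can strictly gain by switching unilaterally.
(Honest, Shade, Aggressive): Bidder 1 can switch to Aggressive (3 → 7). Not NE.
(Honest, Shade, Jump): Bidder 1 can switch to Jump (7 → 9). Not NE.
(Honest, Honest, Aggressive): Bidder 2 can switch to Shade (3 → 7). Not NE.
(Honest, Honest, Jump): Bidder 1 can switch to Jump (3 → 6). Not NE.
(Aggressive, Shade, Aggressive): Bidder 3 can switch to Jump (5 → 8). Not NE.
(Aggressive, Shade, Jump): Bidder 1 can switch to Honest (6 → 7). Not NE.
(Aggressive, Honest, Aggressive): Bidder 1 can switch to Honest (6 → 7). Not NE.
(Aggressive, Honest, Jump): Bidder 1 can switch to Honest (2 → 3). Not NE.
(Jump, Shade, Aggressive): Bidder 1 can switch to Aggressive (6 → 7). Not NE.
(Jump, Shade, Jump): Bidder 3 can switch to Aggressive (0 → 9). Not NE.
(The remaining 2 profiles each have a profitable deviation by the same check.)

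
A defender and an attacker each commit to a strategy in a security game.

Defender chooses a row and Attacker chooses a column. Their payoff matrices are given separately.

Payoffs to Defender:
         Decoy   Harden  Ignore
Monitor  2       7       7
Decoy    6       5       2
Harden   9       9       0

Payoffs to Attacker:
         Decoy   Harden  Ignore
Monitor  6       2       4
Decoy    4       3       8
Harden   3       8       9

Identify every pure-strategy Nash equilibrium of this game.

No pure-strategy Nash equilibrium.

(Monitor, Decoy): Defender can switch to Decoy (2 → 6). Not NE.
(Monitor, Harden): Defender can switch to Harden (7 → 9). Not NE.
(Monitor, Ignore): Attacker can switch to Decoy (4 → 6). Not NE.
(Decoy, Decoy): Defender can switch to Harden (6 → 9). Not NE.
(Decoy, Harden): Defender can switch to Monitor (5 → 7). Not NE.
(Decoy, Ignore): Defender can switch to Monitor (2 → 7). Not NE.
(Harden, Decoy): Attacker can switch to Harden (3 → 8). Not NE.
(Harden, Harden): Attacker can switch to Ignore (8 → 9). Not NE.
(Harden, Ignore): Defender can switch to Monitor (0 → 7). Not NE.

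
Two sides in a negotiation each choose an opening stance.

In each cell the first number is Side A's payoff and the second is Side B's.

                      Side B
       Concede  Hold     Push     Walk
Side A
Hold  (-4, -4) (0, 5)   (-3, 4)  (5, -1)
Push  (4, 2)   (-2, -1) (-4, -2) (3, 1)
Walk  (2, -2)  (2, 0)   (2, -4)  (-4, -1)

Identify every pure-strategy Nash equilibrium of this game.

Side A against Concede: payoffs -4, 4, 2 → best response Push.
Side A against Hold: payoffs 0, -2, 2 → best response Walk.
Side A against Push: payoffs -3, -4, 2 → best response Walk.
Side A against Walk: payoffs 5, 3, -4 → best response Hold.
Side B against Hold: payoffs -4, 5, 4, -1 → best response Hold.
Side B against Push: payoffs 2, -1, -2, 1 → best response Concede.
Side B against Walk: payoffs -2, 0, -4, -1 → best response Hold.
Mutual best responses: (Push, Concede); (Walk, Hold).

(Push, Concede); (Walk, Hold)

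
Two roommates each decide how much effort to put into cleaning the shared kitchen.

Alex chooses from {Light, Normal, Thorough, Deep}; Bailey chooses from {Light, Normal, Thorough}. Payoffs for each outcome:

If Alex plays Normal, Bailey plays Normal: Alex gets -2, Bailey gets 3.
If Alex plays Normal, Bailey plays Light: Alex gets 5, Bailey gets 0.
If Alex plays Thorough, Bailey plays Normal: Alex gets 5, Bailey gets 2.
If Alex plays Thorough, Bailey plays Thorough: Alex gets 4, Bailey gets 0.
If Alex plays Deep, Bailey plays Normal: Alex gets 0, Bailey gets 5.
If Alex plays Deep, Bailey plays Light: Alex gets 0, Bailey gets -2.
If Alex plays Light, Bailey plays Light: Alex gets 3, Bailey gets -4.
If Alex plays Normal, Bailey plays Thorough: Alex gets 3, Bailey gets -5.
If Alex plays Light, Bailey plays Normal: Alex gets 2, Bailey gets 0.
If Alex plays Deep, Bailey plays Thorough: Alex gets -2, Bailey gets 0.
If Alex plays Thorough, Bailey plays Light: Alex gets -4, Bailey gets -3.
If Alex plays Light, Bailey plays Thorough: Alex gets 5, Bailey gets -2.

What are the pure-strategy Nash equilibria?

The unique pure-strategy Nash equilibrium is (Thorough, Normal).

Alex against Light: payoffs 3, 5, -4, 0 → best response Normal.
Alex against Normal: payoffs 2, -2, 5, 0 → best response Thorough.
Alex against Thorough: payoffs 5, 3, 4, -2 → best response Light.
Bailey against Light: payoffs -4, 0, -2 → best response Normal.
Bailey against Normal: payoffs 0, 3, -5 → best response Normal.
Bailey against Thorough: payoffs -3, 2, 0 → best response Normal.
Bailey against Deep: payoffs -2, 5, 0 → best response Normal.
Mutual best responses: (Thorough, Normal).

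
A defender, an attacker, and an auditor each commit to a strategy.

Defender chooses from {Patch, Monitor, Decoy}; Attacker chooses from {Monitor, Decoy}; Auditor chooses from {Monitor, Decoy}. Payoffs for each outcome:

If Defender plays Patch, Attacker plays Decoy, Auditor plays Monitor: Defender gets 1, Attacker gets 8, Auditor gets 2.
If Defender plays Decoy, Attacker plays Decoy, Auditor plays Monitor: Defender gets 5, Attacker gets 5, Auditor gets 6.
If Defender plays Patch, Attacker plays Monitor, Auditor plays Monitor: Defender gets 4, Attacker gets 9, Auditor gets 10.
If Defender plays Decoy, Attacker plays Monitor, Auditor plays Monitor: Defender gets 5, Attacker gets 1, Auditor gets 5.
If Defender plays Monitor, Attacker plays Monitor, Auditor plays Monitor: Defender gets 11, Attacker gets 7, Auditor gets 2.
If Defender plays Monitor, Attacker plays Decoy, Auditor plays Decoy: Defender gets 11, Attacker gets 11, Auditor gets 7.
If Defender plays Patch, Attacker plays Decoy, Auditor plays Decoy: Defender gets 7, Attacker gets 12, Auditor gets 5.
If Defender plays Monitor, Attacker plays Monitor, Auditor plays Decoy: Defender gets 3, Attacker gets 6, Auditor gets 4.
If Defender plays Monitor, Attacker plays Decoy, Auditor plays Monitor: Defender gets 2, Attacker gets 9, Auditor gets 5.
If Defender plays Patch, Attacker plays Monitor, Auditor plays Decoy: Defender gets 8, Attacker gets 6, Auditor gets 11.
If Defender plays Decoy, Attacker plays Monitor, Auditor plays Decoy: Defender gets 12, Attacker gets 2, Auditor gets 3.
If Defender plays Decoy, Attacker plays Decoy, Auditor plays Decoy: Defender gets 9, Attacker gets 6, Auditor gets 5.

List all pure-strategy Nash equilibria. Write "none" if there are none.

(Monitor, Decoy, Decoy); (Decoy, Decoy, Monitor)

(Patch, Monitor, Monitor): Defender can switch to Monitor (4 → 11). Not NE.
(Patch, Monitor, Decoy): Defender can switch to Decoy (8 → 12). Not NE.
(Patch, Decoy, Monitor): Defender can switch to Monitor (1 → 2). Not NE.
(Patch, Decoy, Decoy): Defender can switch to Monitor (7 → 11). Not NE.
(Monitor, Monitor, Monitor): Attacker can switch to Decoy (7 → 9). Not NE.
(Monitor, Monitor, Decoy): Defender can switch to Patch (3 → 8). Not NE.
(Monitor, Decoy, Monitor): Defender can switch to Decoy (2 → 5). Not NE.
(Monitor, Decoy, Decoy): Defender gets 11, best alternative 9; Attacker gets 11, best alternative 6; Auditor gets 7, best alternative 5. No profitable deviation — NE.
(Decoy, Monitor, Monitor): Defender can switch to Monitor (5 → 11). Not NE.
(Decoy, Monitor, Decoy): Attacker can switch to Decoy (2 → 6). Not NE.
(Decoy, Decoy, Monitor): Defender gets 5, best alternative 2; Attacker gets 5, best alternative 1; Auditor gets 6, best alternative 5. No profitable deviation — NE.
(Decoy, Decoy, Decoy): Defender can switch to Monitor (9 → 11). Not NE.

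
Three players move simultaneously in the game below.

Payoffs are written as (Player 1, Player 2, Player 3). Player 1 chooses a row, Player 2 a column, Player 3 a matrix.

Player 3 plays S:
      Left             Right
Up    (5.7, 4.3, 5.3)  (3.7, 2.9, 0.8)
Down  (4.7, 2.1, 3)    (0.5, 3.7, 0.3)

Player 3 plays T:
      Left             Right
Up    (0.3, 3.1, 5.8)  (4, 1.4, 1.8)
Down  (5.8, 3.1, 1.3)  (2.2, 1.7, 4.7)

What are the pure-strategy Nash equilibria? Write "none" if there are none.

For each strategy profile, look for a profitable unilateral deviation.
(Up, Left, S): Player 3 can switch to T (5.3 → 5.8). Not NE.
(Up, Left, T): Player 1 can switch to Down (0.3 → 5.8). Not NE.
(Up, Right, S): Player 2 can switch to Left (2.9 → 4.3). Not NE.
(Up, Right, T): Player 2 can switch to Left (1.4 → 3.1). Not NE.
(Down, Left, S): Player 1 can switch to Up (4.7 → 5.7). Not NE.
(Down, Left, T): Player 3 can switch to S (1.3 → 3). Not NE.
(Down, Right, S): Player 1 can switch to Up (0.5 → 3.7). Not NE.
(Down, Right, T): Player 1 can switch to Up (2.2 → 4). Not NE.

none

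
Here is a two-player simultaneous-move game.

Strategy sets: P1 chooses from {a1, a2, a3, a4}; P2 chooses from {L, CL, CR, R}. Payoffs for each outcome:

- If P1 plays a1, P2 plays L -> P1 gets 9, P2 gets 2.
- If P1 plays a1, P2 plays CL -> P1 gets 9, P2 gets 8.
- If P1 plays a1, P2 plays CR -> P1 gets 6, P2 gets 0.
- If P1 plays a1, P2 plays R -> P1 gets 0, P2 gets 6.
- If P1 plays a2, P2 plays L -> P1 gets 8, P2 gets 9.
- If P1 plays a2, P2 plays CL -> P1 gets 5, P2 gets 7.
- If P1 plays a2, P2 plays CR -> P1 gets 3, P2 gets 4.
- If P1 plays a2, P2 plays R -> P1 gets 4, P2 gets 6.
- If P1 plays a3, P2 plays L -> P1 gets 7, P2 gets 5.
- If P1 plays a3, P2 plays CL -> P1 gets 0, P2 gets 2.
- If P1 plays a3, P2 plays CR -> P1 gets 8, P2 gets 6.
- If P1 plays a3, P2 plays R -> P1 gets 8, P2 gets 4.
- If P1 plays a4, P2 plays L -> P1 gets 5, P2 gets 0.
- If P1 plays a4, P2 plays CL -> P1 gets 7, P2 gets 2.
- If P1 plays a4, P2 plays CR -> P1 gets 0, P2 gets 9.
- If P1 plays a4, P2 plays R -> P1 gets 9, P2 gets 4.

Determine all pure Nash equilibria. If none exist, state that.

Pure-strategy Nash equilibria: (a1, CL); (a3, CR)

For each player, find the best response to each opponent profile; mutual best responses are the pure NE.
P1 against L: payoffs 9, 8, 7, 5 → best response a1.
P1 against CL: payoffs 9, 5, 0, 7 → best response a1.
P1 against CR: payoffs 6, 3, 8, 0 → best response a3.
P1 against R: payoffs 0, 4, 8, 9 → best response a4.
P2 against a1: payoffs 2, 8, 0, 6 → best response CL.
P2 against a2: payoffs 9, 7, 4, 6 → best response L.
P2 against a3: payoffs 5, 2, 6, 4 → best response CR.
P2 against a4: payoffs 0, 2, 9, 4 → best response CR.
Mutual best responses: (a1, CL); (a3, CR).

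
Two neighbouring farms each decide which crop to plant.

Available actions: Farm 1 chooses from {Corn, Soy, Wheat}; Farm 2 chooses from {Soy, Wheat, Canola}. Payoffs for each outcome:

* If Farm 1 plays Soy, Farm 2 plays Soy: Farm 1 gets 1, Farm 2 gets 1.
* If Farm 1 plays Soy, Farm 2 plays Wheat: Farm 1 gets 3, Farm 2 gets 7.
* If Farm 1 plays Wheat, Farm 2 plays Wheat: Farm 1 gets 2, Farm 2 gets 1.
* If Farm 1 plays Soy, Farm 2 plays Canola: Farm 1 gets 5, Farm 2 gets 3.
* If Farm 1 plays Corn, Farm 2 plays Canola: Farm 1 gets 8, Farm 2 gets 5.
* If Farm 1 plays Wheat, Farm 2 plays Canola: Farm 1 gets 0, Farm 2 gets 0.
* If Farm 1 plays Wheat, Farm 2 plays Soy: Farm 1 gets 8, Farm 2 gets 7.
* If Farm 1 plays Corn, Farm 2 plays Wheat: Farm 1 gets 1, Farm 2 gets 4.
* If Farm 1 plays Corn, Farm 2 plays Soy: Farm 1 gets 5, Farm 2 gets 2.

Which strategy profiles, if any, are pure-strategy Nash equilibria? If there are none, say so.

(Corn, Canola), (Soy, Wheat), (Wheat, Soy)

Check each profile: it is a Nash equilibrium iff no player can strictly gain by switching unilaterally.
(Corn, Soy): Farm 1 can switch to Wheat (5 → 8). Not NE.
(Corn, Wheat): Farm 1 can switch to Soy (1 → 3). Not NE.
(Corn, Canola): Farm 1 gets 8, best alternative 5; Farm 2 gets 5, best alternative 4. No profitable deviation — NE.
(Soy, Soy): Farm 1 can switch to Corn (1 → 5). Not NE.
(Soy, Wheat): Farm 1 gets 3, best alternative 2; Farm 2 gets 7, best alternative 3. No profitable deviation — NE.
(Soy, Canola): Farm 1 can switch to Corn (5 → 8). Not NE.
(Wheat, Soy): Farm 1 gets 8, best alternative 5; Farm 2 gets 7, best alternative 1. No profitable deviation — NE.
(Wheat, Wheat): Farm 1 can switch to Soy (2 → 3). Not NE.
(Wheat, Canola): Farm 1 can switch to Corn (0 → 8). Not NE.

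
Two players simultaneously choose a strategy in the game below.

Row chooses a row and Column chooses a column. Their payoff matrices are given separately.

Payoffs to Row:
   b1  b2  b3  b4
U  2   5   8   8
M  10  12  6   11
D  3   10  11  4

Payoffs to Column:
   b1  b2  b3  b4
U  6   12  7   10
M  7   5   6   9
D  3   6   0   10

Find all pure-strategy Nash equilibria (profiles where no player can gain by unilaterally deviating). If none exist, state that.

Row against b1: payoffs 2, 10, 3 → best response M.
Row against b2: payoffs 5, 12, 10 → best response M.
Row against b3: payoffs 8, 6, 11 → best response D.
Row against b4: payoffs 8, 11, 4 → best response M.
Column against U: payoffs 6, 12, 7, 10 → best response b2.
Column against M: payoffs 7, 5, 6, 9 → best response b4.
Column against D: payoffs 3, 6, 0, 10 → best response b4.
Mutual best responses: (M, b4).

(M, b4)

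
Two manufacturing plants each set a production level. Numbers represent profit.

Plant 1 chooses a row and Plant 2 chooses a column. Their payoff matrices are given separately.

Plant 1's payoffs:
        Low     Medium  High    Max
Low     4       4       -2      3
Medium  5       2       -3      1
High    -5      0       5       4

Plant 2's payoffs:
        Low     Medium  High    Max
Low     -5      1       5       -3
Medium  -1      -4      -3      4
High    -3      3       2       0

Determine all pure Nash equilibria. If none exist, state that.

There is no pure-strategy Nash equilibrium.

Mark each player's best response to every combination of opponents' strategies; a profile where every player is best-responding is a pure Nash equilibrium.
Plant 1 against Low: payoffs 4, 5, -5 → best response Medium.
Plant 1 against Medium: payoffs 4, 2, 0 → best response Low.
Plant 1 against High: payoffs -2, -3, 5 → best response High.
Plant 1 against Max: payoffs 3, 1, 4 → best response High.
Plant 2 against Low: payoffs -5, 1, 5, -3 → best response High.
Plant 2 against Medium: payoffs -1, -4, -3, 4 → best response Max.
Plant 2 against High: payoffs -3, 3, 2, 0 → best response Medium.
No profile is a mutual best response for all players.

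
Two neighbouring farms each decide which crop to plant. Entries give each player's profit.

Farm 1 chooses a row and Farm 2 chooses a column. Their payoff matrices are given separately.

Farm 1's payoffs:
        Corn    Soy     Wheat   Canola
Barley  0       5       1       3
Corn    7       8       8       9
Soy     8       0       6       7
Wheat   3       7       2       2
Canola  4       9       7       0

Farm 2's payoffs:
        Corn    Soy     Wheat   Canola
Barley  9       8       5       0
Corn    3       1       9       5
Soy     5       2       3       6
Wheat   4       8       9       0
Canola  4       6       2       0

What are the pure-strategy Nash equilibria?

Farm 1 against Corn: payoffs 0, 7, 8, 3, 4 → best response Soy.
Farm 1 against Soy: payoffs 5, 8, 0, 7, 9 → best response Canola.
Farm 1 against Wheat: payoffs 1, 8, 6, 2, 7 → best response Corn.
Farm 1 against Canola: payoffs 3, 9, 7, 2, 0 → best response Corn.
Farm 2 against Barley: payoffs 9, 8, 5, 0 → best response Corn.
Farm 2 against Corn: payoffs 3, 1, 9, 5 → best response Wheat.
Farm 2 against Soy: payoffs 5, 2, 3, 6 → best response Canola.
Farm 2 against Wheat: payoffs 4, 8, 9, 0 → best response Wheat.
Farm 2 against Canola: payoffs 4, 6, 2, 0 → best response Soy.
Mutual best responses: (Corn, Wheat); (Canola, Soy).

(Corn, Wheat), (Canola, Soy)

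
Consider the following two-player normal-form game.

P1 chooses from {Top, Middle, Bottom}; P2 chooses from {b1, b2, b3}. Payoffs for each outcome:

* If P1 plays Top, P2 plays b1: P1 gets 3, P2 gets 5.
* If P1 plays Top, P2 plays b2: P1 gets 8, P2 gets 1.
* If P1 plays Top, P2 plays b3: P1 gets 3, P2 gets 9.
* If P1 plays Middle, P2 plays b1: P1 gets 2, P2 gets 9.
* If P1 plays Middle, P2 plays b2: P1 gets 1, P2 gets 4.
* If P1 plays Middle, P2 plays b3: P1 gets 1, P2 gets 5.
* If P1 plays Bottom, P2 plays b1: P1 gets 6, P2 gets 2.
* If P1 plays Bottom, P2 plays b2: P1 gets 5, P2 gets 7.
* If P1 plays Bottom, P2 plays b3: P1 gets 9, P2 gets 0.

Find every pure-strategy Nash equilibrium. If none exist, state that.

(Top, b1): P1 can switch to Bottom (3 → 6). Not NE.
(Top, b2): P2 can switch to b1 (1 → 5). Not NE.
(Top, b3): P1 can switch to Bottom (3 → 9). Not NE.
(Middle, b1): P1 can switch to Top (2 → 3). Not NE.
(Middle, b2): P1 can switch to Top (1 → 8). Not NE.
(Middle, b3): P1 can switch to Top (1 → 3). Not NE.
(Bottom, b1): P2 can switch to b2 (2 → 7). Not NE.
(Bottom, b2): P1 can switch to Top (5 → 8). Not NE.
(Bottom, b3): P2 can switch to b1 (0 → 2). Not NE.

none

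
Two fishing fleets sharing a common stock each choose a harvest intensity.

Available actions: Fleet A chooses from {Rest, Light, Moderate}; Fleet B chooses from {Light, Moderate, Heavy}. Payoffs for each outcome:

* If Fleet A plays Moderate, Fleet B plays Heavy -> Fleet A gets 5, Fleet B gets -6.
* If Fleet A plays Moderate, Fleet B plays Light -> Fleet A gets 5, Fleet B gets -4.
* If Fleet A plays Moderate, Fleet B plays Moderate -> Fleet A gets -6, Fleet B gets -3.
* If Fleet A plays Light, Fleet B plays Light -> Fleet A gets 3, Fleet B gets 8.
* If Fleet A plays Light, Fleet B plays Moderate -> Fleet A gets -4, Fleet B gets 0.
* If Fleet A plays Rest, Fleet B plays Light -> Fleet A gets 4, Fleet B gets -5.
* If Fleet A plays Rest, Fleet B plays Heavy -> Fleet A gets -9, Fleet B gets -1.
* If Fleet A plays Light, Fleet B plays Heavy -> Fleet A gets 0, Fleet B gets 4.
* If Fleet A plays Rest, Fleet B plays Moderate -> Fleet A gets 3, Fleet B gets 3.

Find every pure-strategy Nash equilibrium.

The unique pure-strategy Nash equilibrium is (Rest, Moderate).

Mark each player's best response to every combination of opponents' strategies; a profile where every player is best-responding is a pure Nash equilibrium.
Fleet A against Light: payoffs 4, 3, 5 → best response Moderate.
Fleet A against Moderate: payoffs 3, -4, -6 → best response Rest.
Fleet A against Heavy: payoffs -9, 0, 5 → best response Moderate.
Fleet B against Rest: payoffs -5, 3, -1 → best response Moderate.
Fleet B against Light: payoffs 8, 0, 4 → best response Light.
Fleet B against Moderate: payoffs -4, -3, -6 → best response Moderate.
Mutual best responses: (Rest, Moderate).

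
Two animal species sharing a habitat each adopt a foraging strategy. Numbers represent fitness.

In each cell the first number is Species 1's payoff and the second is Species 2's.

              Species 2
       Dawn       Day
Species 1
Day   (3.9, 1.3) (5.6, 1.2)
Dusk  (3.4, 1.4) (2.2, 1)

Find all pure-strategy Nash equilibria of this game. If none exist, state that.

Species 1 against Dawn: payoffs 3.9, 3.4 → best response Day.
Species 1 against Day: payoffs 5.6, 2.2 → best response Day.
Species 2 against Day: payoffs 1.3, 1.2 → best response Dawn.
Species 2 against Dusk: payoffs 1.4, 1 → best response Dawn.
Mutual best responses: (Day, Dawn).

The unique pure-strategy Nash equilibrium is (Day, Dawn).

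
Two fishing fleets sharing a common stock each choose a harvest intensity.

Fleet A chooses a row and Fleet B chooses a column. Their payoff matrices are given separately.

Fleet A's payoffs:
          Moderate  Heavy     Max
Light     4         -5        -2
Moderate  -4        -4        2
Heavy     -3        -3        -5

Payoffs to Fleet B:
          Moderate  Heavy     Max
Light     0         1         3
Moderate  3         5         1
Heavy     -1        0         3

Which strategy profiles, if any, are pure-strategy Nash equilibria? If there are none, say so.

No pure-strategy Nash equilibrium.

Fleet A against Moderate: payoffs 4, -4, -3 → best response Light.
Fleet A against Heavy: payoffs -5, -4, -3 → best response Heavy.
Fleet A against Max: payoffs -2, 2, -5 → best response Moderate.
Fleet B against Light: payoffs 0, 1, 3 → best response Max.
Fleet B against Moderate: payoffs 3, 5, 1 → best response Heavy.
Fleet B against Heavy: payoffs -1, 0, 3 → best response Max.
No profile is a mutual best response for all players.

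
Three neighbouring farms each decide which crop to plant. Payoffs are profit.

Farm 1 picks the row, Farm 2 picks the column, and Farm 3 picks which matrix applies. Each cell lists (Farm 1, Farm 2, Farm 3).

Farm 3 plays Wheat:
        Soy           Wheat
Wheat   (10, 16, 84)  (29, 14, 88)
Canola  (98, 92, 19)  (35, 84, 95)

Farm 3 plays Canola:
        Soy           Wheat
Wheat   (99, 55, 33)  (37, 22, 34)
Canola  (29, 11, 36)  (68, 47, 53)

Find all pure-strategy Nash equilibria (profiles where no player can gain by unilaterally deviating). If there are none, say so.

Farm 1 against (Soy, Wheat): payoffs 10, 98 → best response Canola.
Farm 1 against (Soy, Canola): payoffs 99, 29 → best response Wheat.
Farm 1 against (Wheat, Wheat): payoffs 29, 35 → best response Canola.
Farm 1 against (Wheat, Canola): payoffs 37, 68 → best response Canola.
Farm 2 against (Wheat, Wheat): payoffs 16, 14 → best response Soy.
Farm 2 against (Wheat, Canola): payoffs 55, 22 → best response Soy.
Farm 2 against (Canola, Wheat): payoffs 92, 84 → best response Soy.
Farm 2 against (Canola, Canola): payoffs 11, 47 → best response Wheat.
Farm 3 against (Wheat, Soy): payoffs 84, 33 → best response Wheat.
Farm 3 against (Wheat, Wheat): payoffs 88, 34 → best response Wheat.
Farm 3 against (Canola, Soy): payoffs 19, 36 → best response Canola.
Farm 3 against (Canola, Wheat): payoffs 95, 53 → best response Wheat.
No profile is a mutual best response for all players.

There is no pure-strategy Nash equilibrium.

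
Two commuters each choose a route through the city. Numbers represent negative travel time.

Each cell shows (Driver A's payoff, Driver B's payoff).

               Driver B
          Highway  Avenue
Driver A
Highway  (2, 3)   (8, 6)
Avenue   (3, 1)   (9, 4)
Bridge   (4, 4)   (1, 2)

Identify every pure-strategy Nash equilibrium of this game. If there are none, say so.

Check each profile: it is a Nash equilibrium iff no player can strictly gain by switching unilaterally.
(Highway, Highway): Driver A can switch to Avenue (2 → 3). Not NE.
(Highway, Avenue): Driver A can switch to Avenue (8 → 9). Not NE.
(Avenue, Highway): Driver A can switch to Bridge (3 → 4). Not NE.
(Avenue, Avenue): Driver A gets 9, best alternative 8; Driver B gets 4, best alternative 1. No profitable deviation — NE.
(Bridge, Highway): Driver A gets 4, best alternative 3; Driver B gets 4, best alternative 2. No profitable deviation — NE.
(Bridge, Avenue): Driver A can switch to Highway (1 → 8). Not NE.

The pure Nash equilibria are (Avenue, Avenue); (Bridge, Highway).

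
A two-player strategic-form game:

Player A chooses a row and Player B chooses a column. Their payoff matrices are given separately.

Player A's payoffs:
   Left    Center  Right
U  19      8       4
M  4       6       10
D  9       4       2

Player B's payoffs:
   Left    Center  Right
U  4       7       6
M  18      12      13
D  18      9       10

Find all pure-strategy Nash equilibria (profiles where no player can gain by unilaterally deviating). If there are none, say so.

(U, Left): Player B can switch to Center (4 → 7). Not NE.
(U, Center): Player A gets 8, best alternative 6; Player B gets 7, best alternative 6. No profitable deviation — NE.
(U, Right): Player A can switch to M (4 → 10). Not NE.
(M, Left): Player A can switch to U (4 → 19). Not NE.
(M, Center): Player A can switch to U (6 → 8). Not NE.
(M, Right): Player B can switch to Left (13 → 18). Not NE.
(D, Left): Player A can switch to U (9 → 19). Not NE.
(D, Center): Player A can switch to U (4 → 8). Not NE.
(D, Right): Player A can switch to U (2 → 4). Not NE.

Pure NE: (U, Center)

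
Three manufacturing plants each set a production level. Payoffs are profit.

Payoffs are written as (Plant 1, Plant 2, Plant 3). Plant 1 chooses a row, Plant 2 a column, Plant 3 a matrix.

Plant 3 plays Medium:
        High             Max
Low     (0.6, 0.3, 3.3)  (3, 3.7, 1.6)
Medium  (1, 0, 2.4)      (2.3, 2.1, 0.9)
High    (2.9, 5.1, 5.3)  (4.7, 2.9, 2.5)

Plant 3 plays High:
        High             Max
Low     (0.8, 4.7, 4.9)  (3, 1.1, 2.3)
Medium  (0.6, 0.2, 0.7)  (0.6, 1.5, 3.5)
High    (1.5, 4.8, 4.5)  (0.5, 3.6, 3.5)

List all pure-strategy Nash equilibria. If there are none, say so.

(High, High, Medium)

(Low, High, Medium): Plant 1 can switch to Medium (0.6 → 1). Not NE.
(Low, High, High): Plant 1 can switch to High (0.8 → 1.5). Not NE.
(Low, Max, Medium): Plant 1 can switch to High (3 → 4.7). Not NE.
(Low, Max, High): Plant 2 can switch to High (1.1 → 4.7). Not NE.
(Medium, High, Medium): Plant 1 can switch to High (1 → 2.9). Not NE.
(Medium, High, High): Plant 1 can switch to Low (0.6 → 0.8). Not NE.
(Medium, Max, Medium): Plant 1 can switch to Low (2.3 → 3). Not NE.
(Medium, Max, High): Plant 1 can switch to Low (0.6 → 3). Not NE.
(High, High, Medium): Plant 1 gets 2.9, best alternative 1; Plant 2 gets 5.1, best alternative 2.9; Plant 3 gets 5.3, best alternative 4.5. No profitable deviation — NE.
(High, High, High): Plant 3 can switch to Medium (4.5 → 5.3). Not NE.
(High, Max, Medium): Plant 2 can switch to High (2.9 → 5.1). Not NE.
(High, Max, High): Plant 1 can switch to Low (0.5 → 3). Not NE.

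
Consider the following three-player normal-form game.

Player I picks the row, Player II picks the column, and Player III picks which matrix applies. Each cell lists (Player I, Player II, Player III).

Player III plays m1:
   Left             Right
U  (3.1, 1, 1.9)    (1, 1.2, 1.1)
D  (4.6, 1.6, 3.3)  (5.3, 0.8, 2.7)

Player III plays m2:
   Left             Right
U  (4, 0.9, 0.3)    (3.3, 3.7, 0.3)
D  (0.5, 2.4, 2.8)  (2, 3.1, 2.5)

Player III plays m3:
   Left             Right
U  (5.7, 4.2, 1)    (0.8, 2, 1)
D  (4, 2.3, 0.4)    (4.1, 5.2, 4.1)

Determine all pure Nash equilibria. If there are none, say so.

Player I against (Left, m1): payoffs 3.1, 4.6 → best response D.
Player I against (Left, m2): payoffs 4, 0.5 → best response U.
Player I against (Left, m3): payoffs 5.7, 4 → best response U.
Player I against (Right, m1): payoffs 1, 5.3 → best response D.
Player I against (Right, m2): payoffs 3.3, 2 → best response U.
Player I against (Right, m3): payoffs 0.8, 4.1 → best response D.
Player II against (U, m1): payoffs 1, 1.2 → best response Right.
Player II against (U, m2): payoffs 0.9, 3.7 → best response Right.
Player II against (U, m3): payoffs 4.2, 2 → best response Left.
Player II against (D, m1): payoffs 1.6, 0.8 → best response Left.
Player II against (D, m2): payoffs 2.4, 3.1 → best response Right.
Player II against (D, m3): payoffs 2.3, 5.2 → best response Right.
Player III against (U, Left): payoffs 1.9, 0.3, 1 → best response m1.
Player III against (U, Right): payoffs 1.1, 0.3, 1 → best response m1.
Player III against (D, Left): payoffs 3.3, 2.8, 0.4 → best response m1.
Player III against (D, Right): payoffs 2.7, 2.5, 4.1 → best response m3.
Mutual best responses: (D, Left, m1); (D, Right, m3).

(D, Left, m1) and (D, Right, m3)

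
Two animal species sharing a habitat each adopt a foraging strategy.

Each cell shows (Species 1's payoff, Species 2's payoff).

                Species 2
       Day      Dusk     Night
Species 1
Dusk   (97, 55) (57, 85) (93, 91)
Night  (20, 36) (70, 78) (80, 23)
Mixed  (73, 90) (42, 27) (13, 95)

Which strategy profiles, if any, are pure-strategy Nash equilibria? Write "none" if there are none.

(Dusk, Night), (Night, Dusk)

(Dusk, Day): Species 2 can switch to Dusk (55 → 85). Not NE.
(Dusk, Dusk): Species 1 can switch to Night (57 → 70). Not NE.
(Dusk, Night): Species 1 gets 93, best alternative 80; Species 2 gets 91, best alternative 85. No profitable deviation — NE.
(Night, Day): Species 1 can switch to Dusk (20 → 97). Not NE.
(Night, Dusk): Species 1 gets 70, best alternative 57; Species 2 gets 78, best alternative 36. No profitable deviation — NE.
(Night, Night): Species 1 can switch to Dusk (80 → 93). Not NE.
(Mixed, Day): Species 1 can switch to Dusk (73 → 97). Not NE.
(Mixed, Dusk): Species 1 can switch to Dusk (42 → 57). Not NE.
(Mixed, Night): Species 1 can switch to Dusk (13 → 93). Not NE.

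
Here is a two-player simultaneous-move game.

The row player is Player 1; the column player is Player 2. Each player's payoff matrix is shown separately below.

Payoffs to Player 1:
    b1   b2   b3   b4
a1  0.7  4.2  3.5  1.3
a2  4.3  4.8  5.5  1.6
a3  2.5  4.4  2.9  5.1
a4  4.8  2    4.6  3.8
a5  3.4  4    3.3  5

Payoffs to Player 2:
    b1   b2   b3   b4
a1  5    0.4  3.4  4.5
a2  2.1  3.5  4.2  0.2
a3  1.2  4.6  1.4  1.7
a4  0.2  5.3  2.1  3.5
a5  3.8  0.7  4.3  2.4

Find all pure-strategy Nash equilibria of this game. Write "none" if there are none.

(a1, b1): Player 1 can switch to a2 (0.7 → 4.3). Not NE.
(a1, b2): Player 1 can switch to a2 (4.2 → 4.8). Not NE.
(a1, b3): Player 1 can switch to a2 (3.5 → 5.5). Not NE.
(a1, b4): Player 1 can switch to a2 (1.3 → 1.6). Not NE.
(a2, b1): Player 1 can switch to a4 (4.3 → 4.8). Not NE.
(a2, b2): Player 2 can switch to b3 (3.5 → 4.2). Not NE.
(a2, b3): Player 1 gets 5.5, best alternative 4.6; Player 2 gets 4.2, best alternative 3.5. No profitable deviation — NE.
(a2, b4): Player 1 can switch to a3 (1.6 → 5.1). Not NE.
(a3, b1): Player 1 can switch to a2 (2.5 → 4.3). Not NE.
(a3, b2): Player 1 can switch to a2 (4.4 → 4.8). Not NE.
(a3, b3): Player 1 can switch to a1 (2.9 → 3.5). Not NE.
(a3, b4): Player 2 can switch to b2 (1.7 → 4.6). Not NE.
(a4, b1): Player 2 can switch to b2 (0.2 → 5.3). Not NE.
(The remaining 7 profiles each have a profitable deviation by the same check.)

Pure NE: (a2, b3)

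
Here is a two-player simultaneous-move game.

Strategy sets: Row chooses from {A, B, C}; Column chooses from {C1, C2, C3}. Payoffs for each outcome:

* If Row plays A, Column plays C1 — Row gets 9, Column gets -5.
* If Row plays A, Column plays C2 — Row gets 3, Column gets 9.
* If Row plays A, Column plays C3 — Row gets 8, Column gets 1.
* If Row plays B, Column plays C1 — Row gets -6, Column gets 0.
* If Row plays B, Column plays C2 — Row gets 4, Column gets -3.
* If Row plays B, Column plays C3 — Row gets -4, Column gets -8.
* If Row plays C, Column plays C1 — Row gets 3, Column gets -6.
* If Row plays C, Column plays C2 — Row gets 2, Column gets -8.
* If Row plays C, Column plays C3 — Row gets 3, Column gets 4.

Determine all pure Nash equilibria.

none

Row against C1: payoffs 9, -6, 3 → best response A.
Row against C2: payoffs 3, 4, 2 → best response B.
Row against C3: payoffs 8, -4, 3 → best response A.
Column against A: payoffs -5, 9, 1 → best response C2.
Column against B: payoffs 0, -3, -8 → best response C1.
Column against C: payoffs -6, -8, 4 → best response C3.
No profile is a mutual best response for all players.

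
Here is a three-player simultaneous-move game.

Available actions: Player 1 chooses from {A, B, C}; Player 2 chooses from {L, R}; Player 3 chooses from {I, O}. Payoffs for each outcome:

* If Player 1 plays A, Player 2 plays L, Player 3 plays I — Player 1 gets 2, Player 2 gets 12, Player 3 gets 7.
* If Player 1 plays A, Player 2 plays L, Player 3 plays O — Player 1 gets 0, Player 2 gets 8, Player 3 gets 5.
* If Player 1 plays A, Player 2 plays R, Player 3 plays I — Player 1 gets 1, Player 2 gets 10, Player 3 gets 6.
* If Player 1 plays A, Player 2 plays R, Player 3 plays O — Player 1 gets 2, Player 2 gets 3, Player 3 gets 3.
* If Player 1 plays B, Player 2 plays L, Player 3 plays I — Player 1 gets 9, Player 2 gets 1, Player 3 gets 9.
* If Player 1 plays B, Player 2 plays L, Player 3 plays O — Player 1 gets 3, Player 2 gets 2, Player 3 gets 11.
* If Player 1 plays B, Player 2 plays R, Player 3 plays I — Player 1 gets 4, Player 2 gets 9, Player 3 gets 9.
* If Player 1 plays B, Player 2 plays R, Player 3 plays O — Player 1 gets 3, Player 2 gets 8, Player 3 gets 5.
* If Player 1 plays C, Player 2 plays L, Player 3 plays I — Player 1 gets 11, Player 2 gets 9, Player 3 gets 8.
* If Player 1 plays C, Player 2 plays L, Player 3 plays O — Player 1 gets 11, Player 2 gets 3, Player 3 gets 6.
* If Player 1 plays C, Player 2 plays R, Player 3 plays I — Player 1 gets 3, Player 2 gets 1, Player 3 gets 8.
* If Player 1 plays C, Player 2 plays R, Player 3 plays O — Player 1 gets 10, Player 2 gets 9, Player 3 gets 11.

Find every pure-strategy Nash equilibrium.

Player 1 against (L, I): payoffs 2, 9, 11 → best response C.
Player 1 against (L, O): payoffs 0, 3, 11 → best response C.
Player 1 against (R, I): payoffs 1, 4, 3 → best response B.
Player 1 against (R, O): payoffs 2, 3, 10 → best response C.
Player 2 against (A, I): payoffs 12, 10 → best response L.
Player 2 against (A, O): payoffs 8, 3 → best response L.
Player 2 against (B, I): payoffs 1, 9 → best response R.
Player 2 against (B, O): payoffs 2, 8 → best response R.
Player 2 against (C, I): payoffs 9, 1 → best response L.
Player 2 against (C, O): payoffs 3, 9 → best response R.
Player 3 against (A, L): payoffs 7, 5 → best response I.
Player 3 against (A, R): payoffs 6, 3 → best response I.
Player 3 against (B, L): payoffs 9, 11 → best response O.
Player 3 against (B, R): payoffs 9, 5 → best response I.
Player 3 against (C, L): payoffs 8, 6 → best response I.
Player 3 against (C, R): payoffs 8, 11 → best response O.
Mutual best responses: (B, R, I); (C, L, I); (C, R, O).

(B, R, I), (C, L, I), (C, R, O)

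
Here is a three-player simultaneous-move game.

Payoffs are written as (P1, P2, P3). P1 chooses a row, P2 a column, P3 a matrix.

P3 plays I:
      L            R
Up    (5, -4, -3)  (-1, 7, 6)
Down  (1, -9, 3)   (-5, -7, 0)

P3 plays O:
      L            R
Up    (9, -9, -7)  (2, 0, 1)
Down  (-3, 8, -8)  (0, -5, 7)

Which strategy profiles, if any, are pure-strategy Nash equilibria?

(Up, R, I)

For each strategy profile, look for a profitable unilateral deviation.
(Up, L, I): P2 can switch to R (-4 → 7). Not NE.
(Up, L, O): P2 can switch to R (-9 → 0). Not NE.
(Up, R, I): P1 gets -1, best alternative -5; P2 gets 7, best alternative -4; P3 gets 6, best alternative 1. No profitable deviation — NE.
(Up, R, O): P3 can switch to I (1 → 6). Not NE.
(Down, L, I): P1 can switch to Up (1 → 5). Not NE.
(Down, L, O): P1 can switch to Up (-3 → 9). Not NE.
(Down, R, I): P1 can switch to Up (-5 → -1). Not NE.
(Down, R, O): P1 can switch to Up (0 → 2). Not NE.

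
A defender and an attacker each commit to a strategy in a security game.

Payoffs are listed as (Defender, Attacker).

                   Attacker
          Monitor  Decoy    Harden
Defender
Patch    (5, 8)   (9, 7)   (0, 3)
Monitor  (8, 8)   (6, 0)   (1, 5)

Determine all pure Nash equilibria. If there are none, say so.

(Monitor, Monitor)

Defender against Monitor: payoffs 5, 8 → best response Monitor.
Defender against Decoy: payoffs 9, 6 → best response Patch.
Defender against Harden: payoffs 0, 1 → best response Monitor.
Attacker against Patch: payoffs 8, 7, 3 → best response Monitor.
Attacker against Monitor: payoffs 8, 0, 5 → best response Monitor.
Mutual best responses: (Monitor, Monitor).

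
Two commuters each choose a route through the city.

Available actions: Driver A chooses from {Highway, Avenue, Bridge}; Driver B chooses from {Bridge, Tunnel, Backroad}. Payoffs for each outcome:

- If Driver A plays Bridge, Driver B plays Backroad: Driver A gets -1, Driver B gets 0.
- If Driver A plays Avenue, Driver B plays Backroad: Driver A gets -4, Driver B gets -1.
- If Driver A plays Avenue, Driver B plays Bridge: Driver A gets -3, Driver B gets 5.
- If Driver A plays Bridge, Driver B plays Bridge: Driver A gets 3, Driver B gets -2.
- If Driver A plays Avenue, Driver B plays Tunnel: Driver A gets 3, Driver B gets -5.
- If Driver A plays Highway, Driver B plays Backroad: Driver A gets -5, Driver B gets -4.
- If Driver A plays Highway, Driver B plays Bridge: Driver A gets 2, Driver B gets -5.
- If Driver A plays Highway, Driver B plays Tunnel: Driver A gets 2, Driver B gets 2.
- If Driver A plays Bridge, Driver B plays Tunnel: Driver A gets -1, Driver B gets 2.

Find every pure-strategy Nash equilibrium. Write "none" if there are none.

No pure-strategy Nash equilibrium.

Driver A against Bridge: payoffs 2, -3, 3 → best response Bridge.
Driver A against Tunnel: payoffs 2, 3, -1 → best response Avenue.
Driver A against Backroad: payoffs -5, -4, -1 → best response Bridge.
Driver B against Highway: payoffs -5, 2, -4 → best response Tunnel.
Driver B against Avenue: payoffs 5, -5, -1 → best response Bridge.
Driver B against Bridge: payoffs -2, 2, 0 → best response Tunnel.
No profile is a mutual best response for all players.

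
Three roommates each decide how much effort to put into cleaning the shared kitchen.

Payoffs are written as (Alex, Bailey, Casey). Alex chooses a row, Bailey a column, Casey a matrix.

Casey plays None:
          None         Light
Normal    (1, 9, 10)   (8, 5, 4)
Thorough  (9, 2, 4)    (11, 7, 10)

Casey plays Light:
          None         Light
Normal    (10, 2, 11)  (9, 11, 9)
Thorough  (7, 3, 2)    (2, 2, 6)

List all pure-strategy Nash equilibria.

(Normal, Light, Light) and (Thorough, Light, None)

For each player, find the best response to each opponent profile; mutual best responses are the pure NE.
Alex against (None, None): payoffs 1, 9 → best response Thorough.
Alex against (None, Light): payoffs 10, 7 → best response Normal.
Alex against (Light, None): payoffs 8, 11 → best response Thorough.
Alex against (Light, Light): payoffs 9, 2 → best response Normal.
Bailey against (Normal, None): payoffs 9, 5 → best response None.
Bailey against (Normal, Light): payoffs 2, 11 → best response Light.
Bailey against (Thorough, None): payoffs 2, 7 → best response Light.
Bailey against (Thorough, Light): payoffs 3, 2 → best response None.
Casey against (Normal, None): payoffs 10, 11 → best response Light.
Casey against (Normal, Light): payoffs 4, 9 → best response Light.
Casey against (Thorough, None): payoffs 4, 2 → best response None.
Casey against (Thorough, Light): payoffs 10, 6 → best response None.
Mutual best responses: (Normal, Light, Light); (Thorough, Light, None).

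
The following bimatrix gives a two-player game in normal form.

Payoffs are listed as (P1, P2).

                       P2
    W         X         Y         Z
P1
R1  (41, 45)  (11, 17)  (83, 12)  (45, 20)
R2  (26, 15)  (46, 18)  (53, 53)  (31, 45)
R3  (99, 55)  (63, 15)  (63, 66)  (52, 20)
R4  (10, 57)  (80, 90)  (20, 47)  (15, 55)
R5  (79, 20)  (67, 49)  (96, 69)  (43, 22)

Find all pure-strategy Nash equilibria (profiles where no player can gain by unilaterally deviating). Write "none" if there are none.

The pure Nash equilibria are (R4, X), (R5, Y).

(R1, W): P1 can switch to R3 (41 → 99). Not NE.
(R1, X): P1 can switch to R2 (11 → 46). Not NE.
(R1, Y): P1 can switch to R5 (83 → 96). Not NE.
(R1, Z): P1 can switch to R3 (45 → 52). Not NE.
(R2, W): P1 can switch to R1 (26 → 41). Not NE.
(R2, X): P1 can switch to R3 (46 → 63). Not NE.
(R2, Y): P1 can switch to R1 (53 → 83). Not NE.
(R2, Z): P1 can switch to R1 (31 → 45). Not NE.
(R4, X): P1 gets 80, best alternative 67; P2 gets 90, best alternative 57. No profitable deviation — NE.
(R5, Y): P1 gets 96, best alternative 83; P2 gets 69, best alternative 49. No profitable deviation — NE.
(The remaining 10 profiles each have a profitable deviation by the same check.)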